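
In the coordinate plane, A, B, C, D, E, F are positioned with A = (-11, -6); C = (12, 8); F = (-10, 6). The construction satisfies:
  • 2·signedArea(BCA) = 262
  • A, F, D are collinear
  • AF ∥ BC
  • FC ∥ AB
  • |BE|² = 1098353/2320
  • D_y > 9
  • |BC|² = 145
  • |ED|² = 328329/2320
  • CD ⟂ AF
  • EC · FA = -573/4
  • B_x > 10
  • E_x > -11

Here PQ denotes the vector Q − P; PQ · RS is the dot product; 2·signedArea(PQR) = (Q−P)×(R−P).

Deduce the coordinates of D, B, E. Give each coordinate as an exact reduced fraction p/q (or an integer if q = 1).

1. D_x = -1404/145  [A, F, D are collinear ∩ CD ⟂ AF]
2. D_y = 1422/145  [A, F, D are collinear ∩ CD ⟂ AF]
   → D = (-1404/145, 1422/145)
3. B_x = 11  [AF ∥ BC ∩ FC ∥ AB]
4. B_y = -4  [AF ∥ BC ∩ FC ∥ AB]
   → B = (11, -4)
5. E_x = -6189/580  [line 1·x + 12·y + 141/4 = 0 ∩ |ED|² = 328329/2320]
6. E_y = -297/145  [line 1·x + 12·y + 141/4 = 0 ∩ |ED|² = 328329/2320]
   → E = (-6189/580, -297/145)

B = (11, -4)
D = (-1404/145, 1422/145)
E = (-6189/580, -297/145)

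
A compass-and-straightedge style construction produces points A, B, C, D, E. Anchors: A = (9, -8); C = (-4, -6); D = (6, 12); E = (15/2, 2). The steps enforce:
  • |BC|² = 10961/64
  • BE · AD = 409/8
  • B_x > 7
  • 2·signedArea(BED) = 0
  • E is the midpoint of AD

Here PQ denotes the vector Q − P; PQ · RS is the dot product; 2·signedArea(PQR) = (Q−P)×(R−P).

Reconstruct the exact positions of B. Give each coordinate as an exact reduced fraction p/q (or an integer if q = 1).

1. B_x = 63/8  [2·signedArea(BED) = 0 ∩ BE · AD = 409/8]
2. B_y = -1/2  [2·signedArea(BED) = 0 ∩ BE · AD = 409/8]
   → B = (63/8, -1/2)

B = (63/8, -1/2)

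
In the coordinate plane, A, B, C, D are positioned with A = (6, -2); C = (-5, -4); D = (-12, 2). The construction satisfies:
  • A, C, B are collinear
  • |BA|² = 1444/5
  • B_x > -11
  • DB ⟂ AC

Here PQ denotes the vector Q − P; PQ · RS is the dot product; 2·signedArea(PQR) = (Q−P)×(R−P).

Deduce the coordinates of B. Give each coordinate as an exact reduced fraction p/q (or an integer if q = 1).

B = (-268/25, -126/25)

1. B_x = -268/25  [A, C, B are collinear ∩ DB ⟂ AC]
2. B_y = -126/25  [A, C, B are collinear ∩ DB ⟂ AC]
   → B = (-268/25, -126/25)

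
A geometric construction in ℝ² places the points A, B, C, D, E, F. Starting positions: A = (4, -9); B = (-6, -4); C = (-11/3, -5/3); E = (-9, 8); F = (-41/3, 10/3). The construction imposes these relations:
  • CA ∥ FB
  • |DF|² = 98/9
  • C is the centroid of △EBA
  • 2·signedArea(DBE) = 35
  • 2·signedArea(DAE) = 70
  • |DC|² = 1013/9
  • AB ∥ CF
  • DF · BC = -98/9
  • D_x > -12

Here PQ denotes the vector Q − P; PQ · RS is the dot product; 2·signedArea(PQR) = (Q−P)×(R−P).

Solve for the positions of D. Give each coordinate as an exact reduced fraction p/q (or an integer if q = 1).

D = (-34/3, 17/3)

1. D_x = -34/3  [2·signedArea(DBE) = 35 ∩ DF · BC = -98/9]
2. D_y = 17/3  [2·signedArea(DBE) = 35 ∩ DF · BC = -98/9]
   → D = (-34/3, 17/3)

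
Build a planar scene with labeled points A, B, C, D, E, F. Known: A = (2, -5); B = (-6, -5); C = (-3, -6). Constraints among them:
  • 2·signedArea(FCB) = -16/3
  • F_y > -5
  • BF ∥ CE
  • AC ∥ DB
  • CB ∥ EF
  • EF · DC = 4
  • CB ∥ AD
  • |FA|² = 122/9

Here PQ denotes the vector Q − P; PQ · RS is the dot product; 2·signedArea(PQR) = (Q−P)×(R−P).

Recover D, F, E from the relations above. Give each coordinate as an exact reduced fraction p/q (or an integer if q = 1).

D = (-1, -4)
E = (4/3, -17/3)
F = (-5/3, -14/3)

1. D_x = -1  [AC ∥ DB ∩ CB ∥ AD]
2. D_y = -4  [AC ∥ DB ∩ CB ∥ AD]
   → D = (-1, -4)
3. F_x = -5/3  [line -1·x + -3·y + -47/3 = 0 ∩ |FA|² = 122/9]
4. F_y = -14/3  [line -1·x + -3·y + -47/3 = 0 ∩ |FA|² = 122/9]
   → F = (-5/3, -14/3)
5. E_x = 4/3  [CB ∥ EF ∩ BF ∥ CE]
6. E_y = -17/3  [CB ∥ EF ∩ BF ∥ CE]
   → E = (4/3, -17/3)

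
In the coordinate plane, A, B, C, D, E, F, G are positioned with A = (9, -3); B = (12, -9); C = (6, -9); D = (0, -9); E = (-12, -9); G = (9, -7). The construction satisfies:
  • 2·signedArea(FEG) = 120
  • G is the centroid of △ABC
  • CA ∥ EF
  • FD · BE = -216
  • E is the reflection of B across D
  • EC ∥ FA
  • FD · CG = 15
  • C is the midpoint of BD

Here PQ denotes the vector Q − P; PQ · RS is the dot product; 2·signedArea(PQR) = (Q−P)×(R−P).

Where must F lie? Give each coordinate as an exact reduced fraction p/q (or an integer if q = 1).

F = (-9, -3)

1. F_x = -9  [EC ∥ FA ∩ CA ∥ EF]
2. F_y = -3  [EC ∥ FA ∩ CA ∥ EF]
   → F = (-9, -3)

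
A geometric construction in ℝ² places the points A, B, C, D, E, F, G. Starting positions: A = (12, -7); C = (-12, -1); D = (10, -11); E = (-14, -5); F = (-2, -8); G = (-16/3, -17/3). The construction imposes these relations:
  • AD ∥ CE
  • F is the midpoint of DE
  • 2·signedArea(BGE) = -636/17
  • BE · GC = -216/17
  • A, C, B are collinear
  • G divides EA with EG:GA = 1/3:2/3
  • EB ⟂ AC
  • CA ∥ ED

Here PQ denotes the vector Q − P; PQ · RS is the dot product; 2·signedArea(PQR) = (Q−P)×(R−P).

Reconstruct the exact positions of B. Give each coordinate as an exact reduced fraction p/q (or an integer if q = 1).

B = (-220/17, -13/17)

1. B_x = -220/17  [A, C, B are collinear ∩ EB ⟂ AC]
2. B_y = -13/17  [A, C, B are collinear ∩ EB ⟂ AC]
   → B = (-220/17, -13/17)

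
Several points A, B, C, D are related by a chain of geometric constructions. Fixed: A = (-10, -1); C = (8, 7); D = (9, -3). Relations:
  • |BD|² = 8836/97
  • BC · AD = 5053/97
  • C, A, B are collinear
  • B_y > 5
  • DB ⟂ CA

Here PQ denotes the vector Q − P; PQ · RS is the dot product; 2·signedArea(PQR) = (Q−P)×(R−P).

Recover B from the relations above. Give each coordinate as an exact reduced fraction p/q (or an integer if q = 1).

B = (497/97, 555/97)

1. B_x = 497/97  [C, A, B are collinear ∩ DB ⟂ CA]
2. B_y = 555/97  [C, A, B are collinear ∩ DB ⟂ CA]
   → B = (497/97, 555/97)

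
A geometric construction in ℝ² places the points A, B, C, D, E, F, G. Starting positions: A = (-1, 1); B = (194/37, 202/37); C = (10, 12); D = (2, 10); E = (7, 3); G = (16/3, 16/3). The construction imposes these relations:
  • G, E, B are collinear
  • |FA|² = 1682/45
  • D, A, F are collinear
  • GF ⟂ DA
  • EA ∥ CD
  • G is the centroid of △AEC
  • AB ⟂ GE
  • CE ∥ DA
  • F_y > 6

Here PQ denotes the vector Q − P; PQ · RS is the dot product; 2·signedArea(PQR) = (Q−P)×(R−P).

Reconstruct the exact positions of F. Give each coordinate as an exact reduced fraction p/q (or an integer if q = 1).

1. F_x = 14/15  [D, A, F are collinear ∩ GF ⟂ DA]
2. F_y = 34/5  [D, A, F are collinear ∩ GF ⟂ DA]
   → F = (14/15, 34/5)

F = (14/15, 34/5)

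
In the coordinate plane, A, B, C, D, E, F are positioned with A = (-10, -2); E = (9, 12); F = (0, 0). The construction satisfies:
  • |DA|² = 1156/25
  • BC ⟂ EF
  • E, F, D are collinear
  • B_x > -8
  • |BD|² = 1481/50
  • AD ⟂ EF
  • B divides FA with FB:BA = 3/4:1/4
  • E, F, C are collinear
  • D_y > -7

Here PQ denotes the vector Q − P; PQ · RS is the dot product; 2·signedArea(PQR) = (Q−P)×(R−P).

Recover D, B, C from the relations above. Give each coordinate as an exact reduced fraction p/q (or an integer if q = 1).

B = (-15/2, -3/2)
C = (-171/50, -114/25)
D = (-114/25, -152/25)

1. D_x = -114/25  [E, F, D are collinear ∩ AD ⟂ EF]
2. D_y = -152/25  [E, F, D are collinear ∩ AD ⟂ EF]
   → D = (-114/25, -152/25)
3. B_x = -15/2  [B divides FA with FB:BA = 3/4:1/4]
4. B_y = -3/2  [B divides FA with FB:BA = 3/4:1/4]
   → B = (-15/2, -3/2)
5. C_x = -171/50  [E, F, C are collinear ∩ BC ⟂ EF]
6. C_y = -114/25  [E, F, C are collinear ∩ BC ⟂ EF]
   → C = (-171/50, -114/25)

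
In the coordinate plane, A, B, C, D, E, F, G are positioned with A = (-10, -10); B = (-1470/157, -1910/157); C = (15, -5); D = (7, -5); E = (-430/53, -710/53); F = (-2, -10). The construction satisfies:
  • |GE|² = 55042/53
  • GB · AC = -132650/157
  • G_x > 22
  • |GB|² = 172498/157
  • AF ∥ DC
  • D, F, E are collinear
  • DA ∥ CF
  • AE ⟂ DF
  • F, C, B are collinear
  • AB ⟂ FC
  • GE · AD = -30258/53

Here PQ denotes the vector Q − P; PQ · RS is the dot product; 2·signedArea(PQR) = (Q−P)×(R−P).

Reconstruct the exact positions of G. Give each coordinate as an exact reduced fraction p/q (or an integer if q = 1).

G = (23, -5)

1. G_x = 23  [GE · AD = -30258/53 ∩ GB · AC = -132650/157]
2. G_y = -5  [GE · AD = -30258/53 ∩ GB · AC = -132650/157]
   → G = (23, -5)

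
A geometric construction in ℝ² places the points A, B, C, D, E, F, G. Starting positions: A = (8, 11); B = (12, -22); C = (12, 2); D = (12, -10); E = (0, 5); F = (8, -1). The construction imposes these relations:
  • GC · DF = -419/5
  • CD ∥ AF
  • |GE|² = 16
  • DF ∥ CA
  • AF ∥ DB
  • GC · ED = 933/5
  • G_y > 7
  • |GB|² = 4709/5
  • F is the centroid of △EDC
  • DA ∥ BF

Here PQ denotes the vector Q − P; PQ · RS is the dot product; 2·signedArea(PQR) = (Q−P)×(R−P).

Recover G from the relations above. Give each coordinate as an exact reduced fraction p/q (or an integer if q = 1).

1. G_x = 16/5  [GC · ED = 933/5 ∩ GC · DF = -419/5]
2. G_y = 37/5  [GC · ED = 933/5 ∩ GC · DF = -419/5]
   → G = (16/5, 37/5)

G = (16/5, 37/5)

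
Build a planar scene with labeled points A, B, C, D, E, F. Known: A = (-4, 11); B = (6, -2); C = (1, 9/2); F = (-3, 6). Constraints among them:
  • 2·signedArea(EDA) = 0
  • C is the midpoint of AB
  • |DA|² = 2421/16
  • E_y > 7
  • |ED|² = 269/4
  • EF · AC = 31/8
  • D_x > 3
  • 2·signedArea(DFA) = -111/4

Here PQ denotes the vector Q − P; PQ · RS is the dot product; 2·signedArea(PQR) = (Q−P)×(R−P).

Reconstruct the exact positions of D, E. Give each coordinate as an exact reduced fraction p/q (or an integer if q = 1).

D = (7/2, 5/4)
E = (-3/2, 31/4)

1. D_x = 7/2  [line -5·x + -1·y + 75/4 = 0 ∩ |DA|² = 2421/16]
2. D_y = 5/4  [line -5·x + -1·y + 75/4 = 0 ∩ |DA|² = 2421/16]
   → D = (7/2, 5/4)
3. E_x = -3/2  [2·signedArea(EDA) = 0 ∩ EF · AC = 31/8]
4. E_y = 31/4  [2·signedArea(EDA) = 0 ∩ EF · AC = 31/8]
   → E = (-3/2, 31/4)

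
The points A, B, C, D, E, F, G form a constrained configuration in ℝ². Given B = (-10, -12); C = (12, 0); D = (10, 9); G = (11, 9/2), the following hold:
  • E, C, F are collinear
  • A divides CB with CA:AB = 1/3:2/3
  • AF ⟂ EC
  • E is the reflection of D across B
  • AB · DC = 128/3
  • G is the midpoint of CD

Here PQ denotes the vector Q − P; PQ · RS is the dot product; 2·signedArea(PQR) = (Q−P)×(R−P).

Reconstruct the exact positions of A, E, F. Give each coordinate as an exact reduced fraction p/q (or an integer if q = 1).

A = (14/3, -4)
E = (-30, -33)
F = (5252/951, -4840/951)

1. A_x = 14/3  [A divides CB with CA:AB = 1/3:2/3]
2. A_y = -4  [A divides CB with CA:AB = 1/3:2/3]
   → A = (14/3, -4)
3. E_x = -30  [E is the reflection of D across B]
4. E_y = -33  [E is the reflection of D across B]
   → E = (-30, -33)
5. F_x = 5252/951  [E, C, F are collinear ∩ AF ⟂ EC]
6. F_y = -4840/951  [E, C, F are collinear ∩ AF ⟂ EC]
   → F = (5252/951, -4840/951)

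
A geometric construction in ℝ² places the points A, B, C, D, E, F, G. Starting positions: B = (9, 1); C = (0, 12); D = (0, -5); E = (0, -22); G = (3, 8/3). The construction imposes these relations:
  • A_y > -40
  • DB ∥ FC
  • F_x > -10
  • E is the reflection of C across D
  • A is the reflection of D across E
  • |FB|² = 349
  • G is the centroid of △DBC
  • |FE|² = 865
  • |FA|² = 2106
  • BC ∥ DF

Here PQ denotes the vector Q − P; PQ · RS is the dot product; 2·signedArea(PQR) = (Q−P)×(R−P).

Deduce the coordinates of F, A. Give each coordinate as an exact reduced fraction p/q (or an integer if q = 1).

A = (0, -39)
F = (-9, 6)

1. F_x = -9  [DB ∥ FC ∩ BC ∥ DF]
2. F_y = 6  [DB ∥ FC ∩ BC ∥ DF]
   → F = (-9, 6)
3. A_x = 0  [A is the reflection of D across E]
4. A_y = -39  [A is the reflection of D across E]
   → A = (0, -39)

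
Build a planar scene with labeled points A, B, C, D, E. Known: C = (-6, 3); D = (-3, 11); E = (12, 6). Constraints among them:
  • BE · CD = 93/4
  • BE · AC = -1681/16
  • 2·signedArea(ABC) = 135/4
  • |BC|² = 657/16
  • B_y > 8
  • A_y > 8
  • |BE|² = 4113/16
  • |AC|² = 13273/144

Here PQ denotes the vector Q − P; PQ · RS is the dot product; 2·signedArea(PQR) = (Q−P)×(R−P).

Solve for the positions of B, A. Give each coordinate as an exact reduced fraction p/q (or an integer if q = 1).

1. B_x = -15/4  [line -3·x + -8·y + 243/4 = 0 ∩ |BE|² = 4113/16]
2. B_y = 9  [line -3·x + -8·y + 243/4 = 0 ∩ |BE|² = 4113/16]
   → B = (-15/4, 9)
3. A_x = 7/4  [2·signedArea(ABC) = 135/4 ∩ BE · AC = -1681/16]
4. A_y = 26/3  [2·signedArea(ABC) = 135/4 ∩ BE · AC = -1681/16]
   → A = (7/4, 26/3)

A = (7/4, 26/3)
B = (-15/4, 9)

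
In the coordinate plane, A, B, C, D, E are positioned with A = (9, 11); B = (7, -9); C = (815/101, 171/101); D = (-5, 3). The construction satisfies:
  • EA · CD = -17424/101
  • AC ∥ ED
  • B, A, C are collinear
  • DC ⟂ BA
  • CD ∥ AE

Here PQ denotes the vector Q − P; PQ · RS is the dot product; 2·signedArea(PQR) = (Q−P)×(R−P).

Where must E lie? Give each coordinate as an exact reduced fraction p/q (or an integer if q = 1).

1. E_x = -411/101  [AC ∥ ED ∩ CD ∥ AE]
2. E_y = 1243/101  [AC ∥ ED ∩ CD ∥ AE]
   → E = (-411/101, 1243/101)

E = (-411/101, 1243/101)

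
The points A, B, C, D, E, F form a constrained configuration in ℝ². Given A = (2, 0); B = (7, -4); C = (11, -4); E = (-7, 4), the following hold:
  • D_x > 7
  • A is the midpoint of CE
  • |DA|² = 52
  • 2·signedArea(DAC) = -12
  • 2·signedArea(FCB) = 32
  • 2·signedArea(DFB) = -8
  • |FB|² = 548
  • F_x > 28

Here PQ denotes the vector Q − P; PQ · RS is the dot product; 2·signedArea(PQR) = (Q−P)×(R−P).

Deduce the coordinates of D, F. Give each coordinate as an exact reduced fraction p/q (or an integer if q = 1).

1. D_x = 8  [line 4·x + 9·y + 4 = 0 ∩ |DA|² = 52]
2. D_y = -4  [line 4·x + 9·y + 4 = 0 ∩ |DA|² = 52]
   → D = (8, -4)
3. F_y = -12  [2·signedArea(DFB) = -8]
4. F_x = 29  [|FB|² = 548]
   → F = (29, -12)

D = (8, -4)
F = (29, -12)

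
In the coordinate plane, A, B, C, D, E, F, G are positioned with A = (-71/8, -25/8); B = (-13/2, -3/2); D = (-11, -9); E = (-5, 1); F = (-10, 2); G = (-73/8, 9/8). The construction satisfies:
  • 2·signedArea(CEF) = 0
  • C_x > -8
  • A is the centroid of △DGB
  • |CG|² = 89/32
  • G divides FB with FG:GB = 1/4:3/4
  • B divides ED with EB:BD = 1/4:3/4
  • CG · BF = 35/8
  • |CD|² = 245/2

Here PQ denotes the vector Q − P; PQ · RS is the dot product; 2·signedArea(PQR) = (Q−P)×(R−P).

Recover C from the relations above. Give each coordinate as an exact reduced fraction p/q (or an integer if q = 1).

1. C_x = -15/2  [2·signedArea(CEF) = 0 ∩ CG · BF = 35/8]
2. C_y = 3/2  [2·signedArea(CEF) = 0 ∩ CG · BF = 35/8]
   → C = (-15/2, 3/2)

C = (-15/2, 3/2)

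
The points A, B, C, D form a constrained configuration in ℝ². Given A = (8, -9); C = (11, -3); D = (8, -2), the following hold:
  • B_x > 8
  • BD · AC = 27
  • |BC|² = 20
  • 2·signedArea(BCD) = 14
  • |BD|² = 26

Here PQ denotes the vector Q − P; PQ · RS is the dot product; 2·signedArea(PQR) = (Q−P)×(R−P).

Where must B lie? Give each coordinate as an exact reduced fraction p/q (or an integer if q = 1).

B = (9, -7)

1. B_x = 9  [2·signedArea(BCD) = 14 ∩ BD · AC = 27]
2. B_y = -7  [2·signedArea(BCD) = 14 ∩ BD · AC = 27]
   → B = (9, -7)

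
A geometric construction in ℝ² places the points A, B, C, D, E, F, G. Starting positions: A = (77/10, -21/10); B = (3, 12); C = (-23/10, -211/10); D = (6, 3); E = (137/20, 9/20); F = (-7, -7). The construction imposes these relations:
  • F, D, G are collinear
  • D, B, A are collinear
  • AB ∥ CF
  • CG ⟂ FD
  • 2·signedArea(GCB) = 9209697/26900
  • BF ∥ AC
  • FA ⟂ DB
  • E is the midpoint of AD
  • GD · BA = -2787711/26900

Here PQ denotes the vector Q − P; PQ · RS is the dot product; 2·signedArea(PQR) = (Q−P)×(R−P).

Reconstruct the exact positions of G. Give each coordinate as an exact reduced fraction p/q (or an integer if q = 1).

G = (-29217/2690, -2682/269)

1. G_x = -29217/2690  [F, D, G are collinear ∩ CG ⟂ FD]
2. G_y = -2682/269  [F, D, G are collinear ∩ CG ⟂ FD]
   → G = (-29217/2690, -2682/269)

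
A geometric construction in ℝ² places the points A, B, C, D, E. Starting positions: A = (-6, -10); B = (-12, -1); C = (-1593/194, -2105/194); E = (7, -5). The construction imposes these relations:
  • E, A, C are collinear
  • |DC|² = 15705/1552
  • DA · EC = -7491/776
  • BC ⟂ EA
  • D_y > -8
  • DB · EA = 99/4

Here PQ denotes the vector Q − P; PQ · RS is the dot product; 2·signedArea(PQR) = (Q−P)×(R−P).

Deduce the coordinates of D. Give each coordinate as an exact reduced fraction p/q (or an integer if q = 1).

D = (-15/2, -31/4)

1. D_x = -15/2  [line 2951/194·x + 1135/194·y + 123715/776 = 0 ∩ |DC|² = 15705/1552]
2. D_y = -31/4  [line 2951/194·x + 1135/194·y + 123715/776 = 0 ∩ |DC|² = 15705/1552]
   → D = (-15/2, -31/4)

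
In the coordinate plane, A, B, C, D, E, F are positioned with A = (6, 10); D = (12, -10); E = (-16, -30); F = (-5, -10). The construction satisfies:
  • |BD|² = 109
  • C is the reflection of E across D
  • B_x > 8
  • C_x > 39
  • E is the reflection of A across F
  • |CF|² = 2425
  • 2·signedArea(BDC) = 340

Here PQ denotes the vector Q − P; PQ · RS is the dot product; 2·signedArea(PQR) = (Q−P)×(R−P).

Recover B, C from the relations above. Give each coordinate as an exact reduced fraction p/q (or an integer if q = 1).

1. C_x = 40  [C is the reflection of E across D]
2. C_y = 10  [C is the reflection of E across D]
   → C = (40, 10)
3. B_x = 9  [line -20·x + 28·y + 180 = 0 ∩ |BD|² = 109]
4. B_y = 0  [line -20·x + 28·y + 180 = 0 ∩ |BD|² = 109]
   → B = (9, 0)

B = (9, 0)
C = (40, 10)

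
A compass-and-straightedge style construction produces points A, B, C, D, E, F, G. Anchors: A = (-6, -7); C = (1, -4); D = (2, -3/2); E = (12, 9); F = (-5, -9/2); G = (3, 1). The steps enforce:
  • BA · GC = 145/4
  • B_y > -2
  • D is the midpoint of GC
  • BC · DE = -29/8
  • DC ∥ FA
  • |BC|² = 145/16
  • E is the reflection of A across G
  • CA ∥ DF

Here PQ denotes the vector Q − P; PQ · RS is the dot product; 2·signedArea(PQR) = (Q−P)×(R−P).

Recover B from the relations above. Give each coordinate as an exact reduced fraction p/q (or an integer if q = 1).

1. B_x = -1  [BC · DE = -29/8 ∩ BA · GC = 145/4]
2. B_y = -7/4  [BC · DE = -29/8 ∩ BA · GC = 145/4]
   → B = (-1, -7/4)

B = (-1, -7/4)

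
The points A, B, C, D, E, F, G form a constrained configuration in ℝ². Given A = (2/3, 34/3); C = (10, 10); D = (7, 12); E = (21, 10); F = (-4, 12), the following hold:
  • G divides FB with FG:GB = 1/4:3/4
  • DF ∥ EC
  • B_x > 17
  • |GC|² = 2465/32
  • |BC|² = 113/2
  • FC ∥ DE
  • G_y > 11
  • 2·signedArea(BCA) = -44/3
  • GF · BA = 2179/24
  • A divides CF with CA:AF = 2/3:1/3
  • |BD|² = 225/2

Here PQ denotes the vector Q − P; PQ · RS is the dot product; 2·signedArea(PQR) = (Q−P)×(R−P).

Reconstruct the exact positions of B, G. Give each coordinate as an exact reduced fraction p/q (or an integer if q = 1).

1. B_x = 35/2  [line -4/3·x + -28/3·y + 364/3 = 0 ∩ |BC|² = 113/2]
2. B_y = 21/2  [line -4/3·x + -28/3·y + 364/3 = 0 ∩ |BC|² = 113/2]
   → B = (35/2, 21/2)
3. G_x = 11/8  [G divides FB with FG:GB = 1/4:3/4]
4. G_y = 93/8  [G divides FB with FG:GB = 1/4:3/4]
   → G = (11/8, 93/8)

B = (35/2, 21/2)
G = (11/8, 93/8)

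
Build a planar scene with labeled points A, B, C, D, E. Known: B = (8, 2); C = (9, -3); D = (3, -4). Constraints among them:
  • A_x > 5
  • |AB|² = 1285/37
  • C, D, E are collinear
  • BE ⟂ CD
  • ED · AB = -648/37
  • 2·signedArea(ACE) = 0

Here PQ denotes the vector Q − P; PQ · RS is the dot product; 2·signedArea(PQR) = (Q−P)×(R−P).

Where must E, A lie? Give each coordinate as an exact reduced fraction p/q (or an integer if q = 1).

A = (219/37, -130/37)
E = (327/37, -112/37)

1. E_x = 327/37  [C, D, E are collinear ∩ BE ⟂ CD]
2. E_y = -112/37  [C, D, E are collinear ∩ BE ⟂ CD]
   → E = (327/37, -112/37)
3. A_x = 219/37  [2·signedArea(ACE) = 0 ∩ ED · AB = -648/37]
4. A_y = -130/37  [2·signedArea(ACE) = 0 ∩ ED · AB = -648/37]
   → A = (219/37, -130/37)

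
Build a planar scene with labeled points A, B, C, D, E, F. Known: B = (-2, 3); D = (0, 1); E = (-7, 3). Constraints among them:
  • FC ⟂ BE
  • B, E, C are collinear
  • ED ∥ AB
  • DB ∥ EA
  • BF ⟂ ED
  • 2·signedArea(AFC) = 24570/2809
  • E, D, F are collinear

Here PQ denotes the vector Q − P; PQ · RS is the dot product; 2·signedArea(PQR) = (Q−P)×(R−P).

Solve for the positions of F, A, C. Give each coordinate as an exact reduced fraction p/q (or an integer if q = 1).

1. F_x = -126/53  [E, D, F are collinear ∩ BF ⟂ ED]
2. F_y = 89/53  [E, D, F are collinear ∩ BF ⟂ ED]
   → F = (-126/53, 89/53)
3. A_x = -9  [ED ∥ AB ∩ DB ∥ EA]
4. A_y = 5  [ED ∥ AB ∩ DB ∥ EA]
   → A = (-9, 5)
5. C_x = -126/53  [B, E, C are collinear ∩ FC ⟂ BE]
6. C_y = 3  [B, E, C are collinear ∩ FC ⟂ BE]
   → C = (-126/53, 3)

A = (-9, 5)
C = (-126/53, 3)
F = (-126/53, 89/53)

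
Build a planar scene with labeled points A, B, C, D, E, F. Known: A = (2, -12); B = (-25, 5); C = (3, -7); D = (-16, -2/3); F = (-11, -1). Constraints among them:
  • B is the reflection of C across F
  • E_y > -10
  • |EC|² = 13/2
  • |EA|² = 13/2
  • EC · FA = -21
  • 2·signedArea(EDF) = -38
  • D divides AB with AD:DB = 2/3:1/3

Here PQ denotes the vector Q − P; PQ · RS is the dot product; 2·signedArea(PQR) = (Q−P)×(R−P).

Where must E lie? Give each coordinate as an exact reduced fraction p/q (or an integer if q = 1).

1. E_x = 5/2  [EC · FA = -21 ∩ 2·signedArea(EDF) = -38]
2. E_y = -19/2  [EC · FA = -21 ∩ 2·signedArea(EDF) = -38]
   → E = (5/2, -19/2)

E = (5/2, -19/2)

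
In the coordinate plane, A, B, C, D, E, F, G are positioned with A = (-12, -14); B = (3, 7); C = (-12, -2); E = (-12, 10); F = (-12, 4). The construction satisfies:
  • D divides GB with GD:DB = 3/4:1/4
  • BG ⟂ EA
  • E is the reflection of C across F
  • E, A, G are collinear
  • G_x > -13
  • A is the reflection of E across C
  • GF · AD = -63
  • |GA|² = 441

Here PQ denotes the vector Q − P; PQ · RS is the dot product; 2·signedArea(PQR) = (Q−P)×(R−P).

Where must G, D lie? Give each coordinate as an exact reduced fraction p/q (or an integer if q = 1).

D = (-3/4, 7)
G = (-12, 7)

1. G_x = -12  [E, A, G are collinear ∩ BG ⟂ EA]
2. G_y = 7  [E, A, G are collinear ∩ BG ⟂ EA]
   → G = (-12, 7)
3. D_x = -3/4  [D divides GB with GD:DB = 3/4:1/4]
4. D_y = 7  [D divides GB with GD:DB = 3/4:1/4]
   → D = (-3/4, 7)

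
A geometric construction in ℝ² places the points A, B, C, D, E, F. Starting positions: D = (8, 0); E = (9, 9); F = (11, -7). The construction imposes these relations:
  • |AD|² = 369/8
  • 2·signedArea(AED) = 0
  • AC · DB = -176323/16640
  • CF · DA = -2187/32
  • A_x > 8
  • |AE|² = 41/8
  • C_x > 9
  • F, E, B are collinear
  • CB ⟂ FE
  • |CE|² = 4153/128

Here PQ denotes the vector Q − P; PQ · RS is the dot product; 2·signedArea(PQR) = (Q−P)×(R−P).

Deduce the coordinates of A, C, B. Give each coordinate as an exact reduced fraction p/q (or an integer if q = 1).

1. A_x = 35/4  [line 9·x + -1·y + -72 = 0 ∩ |AD|² = 369/8]
2. A_y = 27/4  [line 9·x + -1·y + -72 = 0 ∩ |AD|² = 369/8]
   → A = (35/4, 27/4)
3. C_x = 149/16  [line -3/4·x + -27/4·y + 939/32 = 0 ∩ |CE|² = 4153/128]
4. C_y = 53/16  [line -3/4·x + -27/4·y + 939/32 = 0 ∩ |CE|² = 4153/128]
   → C = (149/16, 53/16)
5. B_x = 10093/1040  [F, E, B are collinear ∩ CB ⟂ FE]
6. B_y = 437/130  [F, E, B are collinear ∩ CB ⟂ FE]
   → B = (10093/1040, 437/130)

A = (35/4, 27/4)
B = (10093/1040, 437/130)
C = (149/16, 53/16)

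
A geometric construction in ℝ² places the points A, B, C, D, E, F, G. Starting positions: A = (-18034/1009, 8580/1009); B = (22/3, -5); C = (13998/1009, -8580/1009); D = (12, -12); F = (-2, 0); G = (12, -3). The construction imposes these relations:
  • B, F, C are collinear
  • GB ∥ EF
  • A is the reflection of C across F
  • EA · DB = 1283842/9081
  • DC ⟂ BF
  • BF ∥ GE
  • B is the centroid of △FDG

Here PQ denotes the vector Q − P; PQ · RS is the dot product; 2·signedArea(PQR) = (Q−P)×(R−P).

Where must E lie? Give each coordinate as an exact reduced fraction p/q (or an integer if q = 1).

1. E_x = 8/3  [GB ∥ EF ∩ BF ∥ GE]
2. E_y = 2  [GB ∥ EF ∩ BF ∥ GE]
   → E = (8/3, 2)

E = (8/3, 2)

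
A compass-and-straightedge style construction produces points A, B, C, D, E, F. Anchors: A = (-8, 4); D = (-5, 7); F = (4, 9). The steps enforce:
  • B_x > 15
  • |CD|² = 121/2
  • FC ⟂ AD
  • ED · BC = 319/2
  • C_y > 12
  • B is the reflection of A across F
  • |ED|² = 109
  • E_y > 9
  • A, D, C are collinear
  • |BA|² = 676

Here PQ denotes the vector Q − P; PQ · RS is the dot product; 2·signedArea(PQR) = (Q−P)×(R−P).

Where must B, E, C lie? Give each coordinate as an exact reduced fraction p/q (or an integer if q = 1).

1. B_x = 16  [B is the reflection of A across F]
2. B_y = 14  [B is the reflection of A across F]
   → B = (16, 14)
3. C_x = 1/2  [A, D, C are collinear ∩ FC ⟂ AD]
4. C_y = 25/2  [A, D, C are collinear ∩ FC ⟂ AD]
   → C = (1/2, 25/2)
5. E_x = 5  [line 31/2·x + 3/2·y + -185/2 = 0 ∩ |ED|² = 109]
6. E_y = 10  [line 31/2·x + 3/2·y + -185/2 = 0 ∩ |ED|² = 109]
   → E = (5, 10)

B = (16, 14)
C = (1/2, 25/2)
E = (5, 10)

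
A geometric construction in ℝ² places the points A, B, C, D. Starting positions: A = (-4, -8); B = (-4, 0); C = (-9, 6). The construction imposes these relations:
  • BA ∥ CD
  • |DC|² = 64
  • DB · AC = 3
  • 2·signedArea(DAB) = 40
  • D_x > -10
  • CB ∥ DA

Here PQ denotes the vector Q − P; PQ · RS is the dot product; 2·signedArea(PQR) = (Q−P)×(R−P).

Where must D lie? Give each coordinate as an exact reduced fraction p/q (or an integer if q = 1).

D = (-9, -2)

1. D_x = -9  [CB ∥ DA ∩ BA ∥ CD]
2. D_y = -2  [CB ∥ DA ∩ BA ∥ CD]
   → D = (-9, -2)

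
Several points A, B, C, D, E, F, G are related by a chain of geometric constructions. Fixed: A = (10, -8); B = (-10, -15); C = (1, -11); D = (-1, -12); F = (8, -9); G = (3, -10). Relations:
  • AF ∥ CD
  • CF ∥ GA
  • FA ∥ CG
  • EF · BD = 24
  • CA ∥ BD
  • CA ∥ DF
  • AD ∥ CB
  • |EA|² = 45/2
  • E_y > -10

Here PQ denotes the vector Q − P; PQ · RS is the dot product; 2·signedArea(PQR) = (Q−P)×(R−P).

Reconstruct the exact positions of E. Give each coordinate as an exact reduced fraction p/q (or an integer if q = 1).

E = (11/2, -19/2)

1. E_x = 11/2  [line -9·x + -3·y + 21 = 0 ∩ |EA|² = 45/2]
2. E_y = -19/2  [line -9·x + -3·y + 21 = 0 ∩ |EA|² = 45/2]
   → E = (11/2, -19/2)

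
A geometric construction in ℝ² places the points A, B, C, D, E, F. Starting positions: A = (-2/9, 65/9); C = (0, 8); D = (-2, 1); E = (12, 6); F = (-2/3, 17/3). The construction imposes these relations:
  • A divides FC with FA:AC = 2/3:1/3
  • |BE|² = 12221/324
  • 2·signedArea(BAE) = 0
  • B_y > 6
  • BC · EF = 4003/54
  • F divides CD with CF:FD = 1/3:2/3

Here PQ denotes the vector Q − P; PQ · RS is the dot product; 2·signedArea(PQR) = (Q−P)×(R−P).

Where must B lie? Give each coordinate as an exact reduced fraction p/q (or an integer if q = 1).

1. B_x = 53/9  [2·signedArea(BAE) = 0 ∩ BC · EF = 4003/54]
2. B_y = 119/18  [2·signedArea(BAE) = 0 ∩ BC · EF = 4003/54]
   → B = (53/9, 119/18)

B = (53/9, 119/18)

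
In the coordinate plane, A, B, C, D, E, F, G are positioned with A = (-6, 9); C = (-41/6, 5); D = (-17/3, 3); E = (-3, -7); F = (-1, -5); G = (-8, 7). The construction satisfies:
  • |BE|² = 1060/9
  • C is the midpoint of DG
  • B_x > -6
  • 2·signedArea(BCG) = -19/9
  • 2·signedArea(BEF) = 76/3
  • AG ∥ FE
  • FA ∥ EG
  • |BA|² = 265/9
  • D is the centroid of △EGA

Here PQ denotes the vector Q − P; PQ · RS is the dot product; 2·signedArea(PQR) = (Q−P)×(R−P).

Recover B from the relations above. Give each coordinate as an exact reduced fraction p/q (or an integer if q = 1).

1. B_x = -5  [2·signedArea(BCG) = -19/9 ∩ 2·signedArea(BEF) = 76/3]
2. B_y = 11/3  [2·signedArea(BCG) = -19/9 ∩ 2·signedArea(BEF) = 76/3]
   → B = (-5, 11/3)

B = (-5, 11/3)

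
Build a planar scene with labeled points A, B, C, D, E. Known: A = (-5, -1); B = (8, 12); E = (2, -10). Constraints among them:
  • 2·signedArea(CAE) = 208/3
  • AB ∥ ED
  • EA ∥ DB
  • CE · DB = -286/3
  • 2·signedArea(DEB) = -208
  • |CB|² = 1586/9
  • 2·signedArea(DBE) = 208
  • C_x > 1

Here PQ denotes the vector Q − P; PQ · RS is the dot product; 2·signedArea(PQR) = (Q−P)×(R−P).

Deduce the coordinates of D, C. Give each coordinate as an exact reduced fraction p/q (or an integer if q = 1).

1. D_x = 15  [EA ∥ DB ∩ AB ∥ ED]
2. D_y = 3  [EA ∥ DB ∩ AB ∥ ED]
   → D = (15, 3)
3. C_x = 5/3  [2·signedArea(CAE) = 208/3 ∩ CE · DB = -286/3]
4. C_y = 1/3  [2·signedArea(CAE) = 208/3 ∩ CE · DB = -286/3]
   → C = (5/3, 1/3)

C = (5/3, 1/3)
D = (15, 3)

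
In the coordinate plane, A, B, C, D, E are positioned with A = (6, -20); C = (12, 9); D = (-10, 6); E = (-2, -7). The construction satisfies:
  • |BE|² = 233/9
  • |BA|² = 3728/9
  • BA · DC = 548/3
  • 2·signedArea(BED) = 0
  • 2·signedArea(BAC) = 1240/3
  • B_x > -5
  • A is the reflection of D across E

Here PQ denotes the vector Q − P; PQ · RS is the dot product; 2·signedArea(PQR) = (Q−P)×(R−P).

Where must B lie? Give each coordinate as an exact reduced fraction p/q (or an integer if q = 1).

B = (-14/3, -8/3)

1. B_x = -14/3  [2·signedArea(BED) = 0 ∩ BA · DC = 548/3]
2. B_y = -8/3  [2·signedArea(BED) = 0 ∩ BA · DC = 548/3]
   → B = (-14/3, -8/3)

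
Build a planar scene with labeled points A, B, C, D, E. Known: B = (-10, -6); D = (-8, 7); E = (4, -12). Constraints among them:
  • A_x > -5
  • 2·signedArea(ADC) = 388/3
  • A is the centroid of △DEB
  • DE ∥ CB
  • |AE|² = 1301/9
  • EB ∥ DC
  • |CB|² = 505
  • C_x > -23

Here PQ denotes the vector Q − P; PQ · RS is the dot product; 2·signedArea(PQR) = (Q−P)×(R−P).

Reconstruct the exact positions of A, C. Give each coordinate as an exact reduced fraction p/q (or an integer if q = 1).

A = (-14/3, -11/3)
C = (-22, 13)

1. A_x = -14/3  [A is the centroid of △DEB]
2. A_y = -11/3  [A is the centroid of △DEB]
   → A = (-14/3, -11/3)
3. C_x = -22  [DE ∥ CB ∩ EB ∥ DC]
4. C_y = 13  [DE ∥ CB ∩ EB ∥ DC]
   → C = (-22, 13)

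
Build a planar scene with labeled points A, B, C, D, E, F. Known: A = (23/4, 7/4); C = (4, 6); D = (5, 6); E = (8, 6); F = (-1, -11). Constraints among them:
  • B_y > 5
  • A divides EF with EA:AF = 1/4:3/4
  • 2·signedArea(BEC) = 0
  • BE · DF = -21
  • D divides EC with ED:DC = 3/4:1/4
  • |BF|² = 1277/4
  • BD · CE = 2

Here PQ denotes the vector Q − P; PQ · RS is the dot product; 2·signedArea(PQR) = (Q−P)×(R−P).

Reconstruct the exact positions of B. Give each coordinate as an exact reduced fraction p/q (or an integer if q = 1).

1. B_x = 9/2  [2·signedArea(BEC) = 0 ∩ BD · CE = 2]
2. B_y = 6  [2·signedArea(BEC) = 0 ∩ BD · CE = 2]
   → B = (9/2, 6)

B = (9/2, 6)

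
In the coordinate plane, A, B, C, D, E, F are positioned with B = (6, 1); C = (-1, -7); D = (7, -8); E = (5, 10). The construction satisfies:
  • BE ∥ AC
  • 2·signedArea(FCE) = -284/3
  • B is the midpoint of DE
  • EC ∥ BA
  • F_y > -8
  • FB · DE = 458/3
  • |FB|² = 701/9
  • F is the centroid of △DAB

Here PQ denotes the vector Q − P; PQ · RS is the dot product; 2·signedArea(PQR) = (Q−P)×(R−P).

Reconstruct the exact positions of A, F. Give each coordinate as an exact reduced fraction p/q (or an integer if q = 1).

1. A_x = 0  [BE ∥ AC ∩ EC ∥ BA]
2. A_y = -16  [BE ∥ AC ∩ EC ∥ BA]
   → A = (0, -16)
3. F_x = 13/3  [F is the centroid of △DAB]
4. F_y = -23/3  [F is the centroid of △DAB]
   → F = (13/3, -23/3)

A = (0, -16)
F = (13/3, -23/3)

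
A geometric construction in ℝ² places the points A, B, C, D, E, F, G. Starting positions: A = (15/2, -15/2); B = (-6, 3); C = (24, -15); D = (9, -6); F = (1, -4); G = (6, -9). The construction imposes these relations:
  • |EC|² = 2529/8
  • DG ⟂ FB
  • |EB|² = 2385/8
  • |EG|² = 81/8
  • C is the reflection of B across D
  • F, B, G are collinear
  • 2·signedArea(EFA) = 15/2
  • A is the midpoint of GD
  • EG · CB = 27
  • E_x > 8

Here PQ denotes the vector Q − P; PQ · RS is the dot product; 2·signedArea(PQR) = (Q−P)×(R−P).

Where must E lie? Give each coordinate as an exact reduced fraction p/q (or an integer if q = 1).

E = (33/4, -27/4)

1. E_x = 33/4  [2·signedArea(EFA) = 15/2 ∩ EG · CB = 27]
2. E_y = -27/4  [2·signedArea(EFA) = 15/2 ∩ EG · CB = 27]
   → E = (33/4, -27/4)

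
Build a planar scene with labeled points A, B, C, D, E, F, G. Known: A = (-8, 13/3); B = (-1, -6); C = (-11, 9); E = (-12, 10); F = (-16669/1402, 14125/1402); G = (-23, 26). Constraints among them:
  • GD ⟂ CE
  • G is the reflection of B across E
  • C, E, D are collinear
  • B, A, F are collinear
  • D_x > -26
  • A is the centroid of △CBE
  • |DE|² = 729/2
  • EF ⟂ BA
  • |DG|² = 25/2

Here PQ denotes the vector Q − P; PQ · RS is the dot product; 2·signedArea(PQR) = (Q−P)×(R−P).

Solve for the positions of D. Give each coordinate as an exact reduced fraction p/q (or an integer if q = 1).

1. D_x = -51/2  [C, E, D are collinear ∩ GD ⟂ CE]
2. D_y = 47/2  [C, E, D are collinear ∩ GD ⟂ CE]
   → D = (-51/2, 47/2)

D = (-51/2, 47/2)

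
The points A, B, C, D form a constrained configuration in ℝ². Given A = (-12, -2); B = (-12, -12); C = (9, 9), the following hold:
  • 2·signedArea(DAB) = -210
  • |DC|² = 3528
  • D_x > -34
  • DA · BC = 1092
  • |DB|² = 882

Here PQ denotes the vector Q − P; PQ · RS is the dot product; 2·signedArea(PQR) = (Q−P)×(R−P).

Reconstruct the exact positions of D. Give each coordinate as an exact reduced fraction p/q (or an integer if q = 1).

D = (-33, -33)

1. D_x = -33  [2·signedArea(DAB) = -210 ∩ DA · BC = 1092]
2. D_y = -33  [2·signedArea(DAB) = -210 ∩ DA · BC = 1092]
   → D = (-33, -33)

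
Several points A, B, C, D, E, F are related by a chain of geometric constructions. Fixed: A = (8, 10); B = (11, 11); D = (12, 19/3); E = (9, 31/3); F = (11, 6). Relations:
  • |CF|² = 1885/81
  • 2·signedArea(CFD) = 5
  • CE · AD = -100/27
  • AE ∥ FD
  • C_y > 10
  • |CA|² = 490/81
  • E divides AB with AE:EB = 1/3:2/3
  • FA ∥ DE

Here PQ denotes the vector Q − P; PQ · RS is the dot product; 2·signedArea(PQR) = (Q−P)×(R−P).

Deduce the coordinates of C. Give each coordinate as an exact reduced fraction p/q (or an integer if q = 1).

C = (31/3, 97/9)

1. C_x = 31/3  [2·signedArea(CFD) = 5 ∩ CE · AD = -100/27]
2. C_y = 97/9  [2·signedArea(CFD) = 5 ∩ CE · AD = -100/27]
   → C = (31/3, 97/9)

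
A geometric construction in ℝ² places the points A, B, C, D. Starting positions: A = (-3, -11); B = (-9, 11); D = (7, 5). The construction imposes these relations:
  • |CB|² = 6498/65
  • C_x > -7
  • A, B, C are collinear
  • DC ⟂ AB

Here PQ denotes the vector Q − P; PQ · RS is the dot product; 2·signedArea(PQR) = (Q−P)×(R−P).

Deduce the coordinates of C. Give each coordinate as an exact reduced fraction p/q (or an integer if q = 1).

C = (-414/65, 88/65)

1. C_x = -414/65  [A, B, C are collinear ∩ DC ⟂ AB]
2. C_y = 88/65  [A, B, C are collinear ∩ DC ⟂ AB]
   → C = (-414/65, 88/65)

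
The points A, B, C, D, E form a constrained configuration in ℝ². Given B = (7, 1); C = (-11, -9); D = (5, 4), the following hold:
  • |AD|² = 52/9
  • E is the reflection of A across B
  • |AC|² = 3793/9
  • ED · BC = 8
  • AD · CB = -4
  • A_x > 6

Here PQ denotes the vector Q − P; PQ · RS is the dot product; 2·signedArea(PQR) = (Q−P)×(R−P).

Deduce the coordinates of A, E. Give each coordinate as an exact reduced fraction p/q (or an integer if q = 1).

A = (19/3, 2)
E = (23/3, 0)

1. A_x = 19/3  [line -18·x + -10·y + 134 = 0 ∩ |AD|² = 52/9]
2. A_y = 2  [line -18·x + -10·y + 134 = 0 ∩ |AD|² = 52/9]
   → A = (19/3, 2)
3. E_x = 23/3  [E is the reflection of A across B]
4. E_y = 0  [E is the reflection of A across B]
   → E = (23/3, 0)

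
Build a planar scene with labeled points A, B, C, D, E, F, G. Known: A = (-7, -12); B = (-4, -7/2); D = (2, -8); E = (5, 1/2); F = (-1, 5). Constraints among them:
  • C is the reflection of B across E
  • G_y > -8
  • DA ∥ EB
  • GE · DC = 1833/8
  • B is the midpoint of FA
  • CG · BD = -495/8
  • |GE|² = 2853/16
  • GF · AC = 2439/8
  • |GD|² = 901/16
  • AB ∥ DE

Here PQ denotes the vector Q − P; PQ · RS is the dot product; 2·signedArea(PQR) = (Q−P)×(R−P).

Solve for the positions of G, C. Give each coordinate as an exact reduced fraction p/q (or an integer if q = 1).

1. C_x = 14  [C is the reflection of B across E]
2. C_y = 9/2  [C is the reflection of B across E]
   → C = (14, 9/2)
3. G_x = -11/2  [GF · AC = 2439/8 ∩ GE · DC = 1833/8]
4. G_y = -31/4  [GF · AC = 2439/8 ∩ GE · DC = 1833/8]
   → G = (-11/2, -31/4)

C = (14, 9/2)
G = (-11/2, -31/4)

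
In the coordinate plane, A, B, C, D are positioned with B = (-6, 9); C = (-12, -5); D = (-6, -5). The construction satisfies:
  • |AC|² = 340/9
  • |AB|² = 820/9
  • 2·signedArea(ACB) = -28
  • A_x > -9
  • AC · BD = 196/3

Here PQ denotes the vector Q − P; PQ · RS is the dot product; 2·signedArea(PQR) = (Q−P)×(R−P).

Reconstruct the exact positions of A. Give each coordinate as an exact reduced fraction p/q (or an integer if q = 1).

A = (-8, -1/3)

1. A_x = -8  [2·signedArea(ACB) = -28 ∩ AC · BD = 196/3]
2. A_y = -1/3  [2·signedArea(ACB) = -28 ∩ AC · BD = 196/3]
   → A = (-8, -1/3)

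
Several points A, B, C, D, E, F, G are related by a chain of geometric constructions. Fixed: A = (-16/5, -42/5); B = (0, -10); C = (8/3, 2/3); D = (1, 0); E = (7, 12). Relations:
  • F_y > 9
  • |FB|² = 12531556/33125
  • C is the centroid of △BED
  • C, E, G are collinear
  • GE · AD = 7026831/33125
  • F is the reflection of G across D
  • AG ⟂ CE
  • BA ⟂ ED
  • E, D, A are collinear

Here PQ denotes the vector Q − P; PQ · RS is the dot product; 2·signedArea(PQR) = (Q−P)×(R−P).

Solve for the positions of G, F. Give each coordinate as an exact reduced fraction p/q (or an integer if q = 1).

F = (20578/6625, 60954/6625)
G = (-7328/6625, -60954/6625)

1. G_x = -7328/6625  [C, E, G are collinear ∩ AG ⟂ CE]
2. G_y = -60954/6625  [C, E, G are collinear ∩ AG ⟂ CE]
   → G = (-7328/6625, -60954/6625)
3. F_x = 20578/6625  [F is the reflection of G across D]
4. F_y = 60954/6625  [F is the reflection of G across D]
   → F = (20578/6625, 60954/6625)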